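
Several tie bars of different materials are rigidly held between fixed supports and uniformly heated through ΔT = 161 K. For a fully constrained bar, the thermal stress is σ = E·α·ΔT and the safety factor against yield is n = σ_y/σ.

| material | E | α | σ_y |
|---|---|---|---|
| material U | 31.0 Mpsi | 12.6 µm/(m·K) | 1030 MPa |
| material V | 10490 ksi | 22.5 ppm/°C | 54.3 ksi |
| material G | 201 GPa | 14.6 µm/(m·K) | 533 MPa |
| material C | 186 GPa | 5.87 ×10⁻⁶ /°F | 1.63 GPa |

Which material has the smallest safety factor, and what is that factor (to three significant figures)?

material G, n = 1.13

Per material, after unit conversion:
  material U: E = 213.7, α = 12.6, σ_y = 1030 → σ = 434 MPa, n = 2.38
  material V: E = 72.33, α = 22.5, σ_y = 374.4 → σ = 262 MPa, n = 1.43
  material G: E = 201.0, α = 14.6, σ_y = 533.0 → σ = 472 MPa, n = 1.13
  material C: E = 186.0, α = 10.6, σ_y = 1630 → σ = 316 MPa, n = 5.15
Material G has the lowest safety factor, n = 1.13.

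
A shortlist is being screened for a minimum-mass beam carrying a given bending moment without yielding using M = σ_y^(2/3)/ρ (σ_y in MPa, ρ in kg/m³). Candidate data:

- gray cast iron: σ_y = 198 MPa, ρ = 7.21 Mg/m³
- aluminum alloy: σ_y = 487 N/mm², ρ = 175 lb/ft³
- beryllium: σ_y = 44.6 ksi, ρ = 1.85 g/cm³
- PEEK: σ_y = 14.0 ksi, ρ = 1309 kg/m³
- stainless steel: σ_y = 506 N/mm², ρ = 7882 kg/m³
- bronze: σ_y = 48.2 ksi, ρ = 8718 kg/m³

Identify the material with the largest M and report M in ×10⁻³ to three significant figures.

Normalizing units and computing the index:
  gray cast iron: σ_y = 198.0 MPa, ρ = 7210 kg/m³
  aluminum alloy: σ_y = 487.0 MPa, ρ = 2803 kg/m³
  beryllium: σ_y = 307.5 MPa, ρ = 1850 kg/m³
  PEEK: σ_y = 96.53 MPa, ρ = 1309 kg/m³
  stainless steel: σ_y = 506.0 MPa, ρ = 7882 kg/m³
  bronze: σ_y = 332.3 MPa, ρ = 8718 kg/m³
  beryllium: M = 24.6×10⁻³
  aluminum alloy: M = 22.1×10⁻³
  PEEK: M = 16.1×10⁻³
  stainless steel: M = 8.06×10⁻³
  bronze: M = 5.50×10⁻³
  gray cast iron: M = 4.71×10⁻³
The maximum is for beryllium.

beryllium, M = 24.6×10⁻³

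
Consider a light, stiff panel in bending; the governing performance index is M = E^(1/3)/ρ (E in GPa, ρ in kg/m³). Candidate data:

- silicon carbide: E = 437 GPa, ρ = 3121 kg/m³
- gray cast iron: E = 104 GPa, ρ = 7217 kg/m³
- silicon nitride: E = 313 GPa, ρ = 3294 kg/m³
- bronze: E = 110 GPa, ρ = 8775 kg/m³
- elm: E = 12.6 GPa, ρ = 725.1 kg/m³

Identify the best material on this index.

Computing M directly (units already consistent):
  elm: M = 3.21×10⁻³
  silicon carbide: M = 2.43×10⁻³
  silicon nitride: M = 2.06×10⁻³
  gray cast iron: M = 0.652×10⁻³
  bronze: M = 0.546×10⁻³
Elm has the largest M.

elm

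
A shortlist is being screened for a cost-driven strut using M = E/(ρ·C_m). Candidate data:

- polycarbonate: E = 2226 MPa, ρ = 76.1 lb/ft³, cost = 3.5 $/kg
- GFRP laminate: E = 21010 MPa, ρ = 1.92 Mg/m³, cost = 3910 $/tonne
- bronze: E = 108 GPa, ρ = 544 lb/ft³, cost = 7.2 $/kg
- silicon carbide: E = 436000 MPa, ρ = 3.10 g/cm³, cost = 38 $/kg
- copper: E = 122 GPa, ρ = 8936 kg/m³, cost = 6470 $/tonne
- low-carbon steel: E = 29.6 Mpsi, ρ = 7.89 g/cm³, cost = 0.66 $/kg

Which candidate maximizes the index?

After converting to SI:
  polycarbonate: E = 2.226 GPa, ρ = 1219 kg/m³, cost = 3.500 $/kg
  GFRP laminate: E = 21.01 GPa, ρ = 1920 kg/m³, cost = 3.910 $/kg
  bronze: E = 108.0 GPa, ρ = 8714 kg/m³, cost = 7.200 $/kg
  silicon carbide: E = 436.0 GPa, ρ = 3100 kg/m³, cost = 38.00 $/kg
  copper: E = 122.0 GPa, ρ = 8936 kg/m³, cost = 6.470 $/kg
  low-carbon steel: E = 204.1 GPa, ρ = 7890 kg/m³, cost = 0.6600 $/kg
  low-carbon steel: M = 39.2 MN·m per $
  silicon carbide: M = 3.70 MN·m per $
  GFRP laminate: M = 2.80 MN·m per $
  copper: M = 2.11 MN·m per $
  bronze: M = 1.72 MN·m per $
  polycarbonate: M = 0.522 MN·m per $
The maximum is for low-carbon steel.

low-carbon steel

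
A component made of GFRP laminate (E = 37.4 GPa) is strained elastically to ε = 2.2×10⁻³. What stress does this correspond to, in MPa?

82.3 MPa

σ = E·ε = 37400 MPa × 2.2×10⁻³ = 82.3 MPa.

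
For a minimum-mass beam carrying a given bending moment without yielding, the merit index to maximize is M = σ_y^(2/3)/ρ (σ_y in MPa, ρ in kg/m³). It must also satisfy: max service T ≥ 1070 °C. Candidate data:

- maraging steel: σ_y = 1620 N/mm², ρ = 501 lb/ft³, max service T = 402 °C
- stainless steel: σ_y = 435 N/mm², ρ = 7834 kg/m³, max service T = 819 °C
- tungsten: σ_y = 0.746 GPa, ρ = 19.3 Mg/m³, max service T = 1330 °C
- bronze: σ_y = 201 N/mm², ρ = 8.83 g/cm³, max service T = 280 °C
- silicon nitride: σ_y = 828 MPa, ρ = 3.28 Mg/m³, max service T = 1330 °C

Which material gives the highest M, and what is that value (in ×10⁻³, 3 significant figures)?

Screen on constraints: max service T ≥ 1070 °C. Survivors: tungsten, silicon nitride.
Normalizing units and computing the index:
  tungsten: σ_y = 746.0 MPa, ρ = 19300 kg/m³
  silicon nitride: σ_y = 828.0 MPa, ρ = 3280 kg/m³
  silicon nitride: M = 26.9×10⁻³
  tungsten: M = 4.26×10⁻³
Silicon nitride ranks first.

silicon nitride, M = 26.9×10⁻³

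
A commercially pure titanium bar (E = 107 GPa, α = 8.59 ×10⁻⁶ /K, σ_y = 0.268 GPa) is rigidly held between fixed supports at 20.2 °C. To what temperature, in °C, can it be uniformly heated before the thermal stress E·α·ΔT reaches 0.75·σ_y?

σ_y = 0.268 GPa = 268.0 MPa.
E·α·ΔT = 201.0 MPa ⇒ ΔT = 201.0 / (107.0×10³ × 8.59×10⁻⁶) = 218.7 K.
T = 20.2 + 218.7 = 238.9 °C.

239 °C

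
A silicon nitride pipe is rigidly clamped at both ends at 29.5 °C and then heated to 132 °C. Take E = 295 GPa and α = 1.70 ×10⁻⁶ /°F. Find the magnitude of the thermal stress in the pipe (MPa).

92.5 MPa

α = 1.70×10⁻⁶/°F × 9/5 = 3.06×10⁻⁶/K.
ΔT = 102.5 K. Constrained thermal stress σ = E·α·ΔT = 295.0×10³ MPa × 3.06×10⁻⁶ × 102.5 = 92.5 MPa (compressive).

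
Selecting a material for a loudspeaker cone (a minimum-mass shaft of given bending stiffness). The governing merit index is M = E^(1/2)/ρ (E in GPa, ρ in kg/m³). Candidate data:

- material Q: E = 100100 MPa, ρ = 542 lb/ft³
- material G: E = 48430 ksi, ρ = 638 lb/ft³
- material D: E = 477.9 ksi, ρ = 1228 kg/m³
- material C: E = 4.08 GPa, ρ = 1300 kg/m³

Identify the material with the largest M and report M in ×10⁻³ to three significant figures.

Putting every candidate on a common basis:
  material Q: E = 100.1 GPa, ρ = 8682 kg/m³
  material G: E = 333.9 GPa, ρ = 10220 kg/m³
  material D: E = 3.295 GPa, ρ = 1228 kg/m³
  material C: E = 4.080 GPa, ρ = 1300 kg/m³
  material G: M = 1.79×10⁻³
  material C: M = 1.55×10⁻³
  material D: M = 1.48×10⁻³
  material Q: M = 1.15×10⁻³
Material G ranks first.

material G, M = 1.79×10⁻³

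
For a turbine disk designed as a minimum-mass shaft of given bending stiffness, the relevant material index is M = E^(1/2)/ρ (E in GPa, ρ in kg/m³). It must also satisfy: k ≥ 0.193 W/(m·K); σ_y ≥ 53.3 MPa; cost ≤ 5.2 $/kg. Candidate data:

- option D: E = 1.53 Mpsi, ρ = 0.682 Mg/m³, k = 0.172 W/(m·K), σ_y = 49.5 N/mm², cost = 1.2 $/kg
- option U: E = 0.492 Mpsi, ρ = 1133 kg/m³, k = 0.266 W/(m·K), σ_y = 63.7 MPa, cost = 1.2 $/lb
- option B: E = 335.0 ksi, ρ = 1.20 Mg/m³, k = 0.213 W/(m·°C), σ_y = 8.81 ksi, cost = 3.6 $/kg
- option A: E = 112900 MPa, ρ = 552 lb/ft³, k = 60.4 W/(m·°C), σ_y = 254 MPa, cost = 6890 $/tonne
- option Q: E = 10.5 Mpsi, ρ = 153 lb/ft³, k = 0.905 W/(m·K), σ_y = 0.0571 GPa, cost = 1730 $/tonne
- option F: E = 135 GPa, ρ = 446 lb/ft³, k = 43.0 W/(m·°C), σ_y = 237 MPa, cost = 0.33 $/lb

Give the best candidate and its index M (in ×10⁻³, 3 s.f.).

option Q, M = 3.47×10⁻³

Screen on constraints: k ≥ 0.193 W/(m·K); σ_y ≥ 53.3 MPa; cost ≤ 5.2 $/kg. Survivors: option U, option B, option Q, option F.
In SI units:
  option U: E = 3.392 GPa, ρ = 1133 kg/m³
  option B: E = 2.310 GPa, ρ = 1200 kg/m³
  option Q: E = 72.39 GPa, ρ = 2451 kg/m³
  option F: E = 135.0 GPa, ρ = 7144 kg/m³
  option Q: M = 3.47×10⁻³
  option F: M = 1.63×10⁻³
  option U: M = 1.63×10⁻³
  option B: M = 1.27×10⁻³
The maximum is for option Q.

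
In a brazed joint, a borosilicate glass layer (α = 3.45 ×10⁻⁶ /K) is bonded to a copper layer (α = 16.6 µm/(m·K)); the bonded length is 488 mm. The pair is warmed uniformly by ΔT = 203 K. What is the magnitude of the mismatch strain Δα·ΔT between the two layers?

2.67×10⁻³

Δα = |3.45 − 16.6|×10⁻⁶/K = 13.2×10⁻⁶/K.
Mismatch strain = Δα·ΔT = 13.2×10⁻⁶ × 203.0 = 2.67×10⁻³.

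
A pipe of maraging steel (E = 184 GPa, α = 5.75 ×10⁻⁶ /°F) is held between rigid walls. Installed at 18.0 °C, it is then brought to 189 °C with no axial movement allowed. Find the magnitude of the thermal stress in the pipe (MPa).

326 MPa

α = 5.75×10⁻⁶/°F × 9/5 = 10.3×10⁻⁶/K.
ΔT = 171.0 K. Constrained thermal stress σ = E·α·ΔT = 184.0×10³ MPa × 10.3×10⁻⁶ × 171.0 = 326 MPa (compressive).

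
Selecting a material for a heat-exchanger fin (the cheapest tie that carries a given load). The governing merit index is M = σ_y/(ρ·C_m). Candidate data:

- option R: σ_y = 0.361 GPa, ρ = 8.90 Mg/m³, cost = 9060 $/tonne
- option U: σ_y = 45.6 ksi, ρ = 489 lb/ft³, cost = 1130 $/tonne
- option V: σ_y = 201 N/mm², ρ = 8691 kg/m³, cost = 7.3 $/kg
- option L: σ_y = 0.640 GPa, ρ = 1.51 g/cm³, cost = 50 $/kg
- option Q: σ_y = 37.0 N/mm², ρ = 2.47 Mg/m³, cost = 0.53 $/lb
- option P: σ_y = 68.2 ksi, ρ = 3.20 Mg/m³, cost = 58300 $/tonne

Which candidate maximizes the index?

Normalizing units and computing the index:
  option R: σ_y = 361.0 MPa, ρ = 8900 kg/m³, cost = 9.060 $/kg
  option U: σ_y = 314.4 MPa, ρ = 7833 kg/m³, cost = 1.130 $/kg
  option V: σ_y = 201.0 MPa, ρ = 8691 kg/m³, cost = 7.300 $/kg
  option L: σ_y = 640.0 MPa, ρ = 1510 kg/m³, cost = 50.00 $/kg
  option Q: σ_y = 37.00 MPa, ρ = 2470 kg/m³, cost = 1.168 $/kg
  option P: σ_y = 470.2 MPa, ρ = 3200 kg/m³, cost = 58.30 $/kg
  option U: M = 35.5 kN·m per $
  option Q: M = 12.8 kN·m per $
  option L: M = 8.48 kN·m per $
  option R: M = 4.48 kN·m per $
  option V: M = 3.17 kN·m per $
  option P: M = 2.52 kN·m per $
The maximum is for option U.

option U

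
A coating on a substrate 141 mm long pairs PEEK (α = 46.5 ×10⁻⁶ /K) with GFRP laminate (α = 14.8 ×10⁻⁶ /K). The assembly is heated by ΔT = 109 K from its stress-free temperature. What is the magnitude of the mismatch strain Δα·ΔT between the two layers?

Δα = |46.5 − 14.8|×10⁻⁶/K = 31.7×10⁻⁶/K.
Mismatch strain = Δα·ΔT = 31.7×10⁻⁶ × 109.0 = 3.46×10⁻³.

3.46×10⁻³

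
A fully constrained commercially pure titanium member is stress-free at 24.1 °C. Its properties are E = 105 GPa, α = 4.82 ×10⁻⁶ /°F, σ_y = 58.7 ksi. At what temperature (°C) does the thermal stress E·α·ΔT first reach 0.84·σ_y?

α = 4.82×10⁻⁶/°F × 9/5 = 8.68×10⁻⁶/K.
σ_y = 58.7 ksi = 404.7 MPa.
E·α·ΔT = 340.0 MPa ⇒ ΔT = 340.0 / (105.0×10³ × 8.68×10⁻⁶) = 373.2 K.
T = 24.1 + 373.2 = 397.3 °C.

397 °C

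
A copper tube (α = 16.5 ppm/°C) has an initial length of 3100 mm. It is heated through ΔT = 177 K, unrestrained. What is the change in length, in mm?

ΔL = α·L₀·ΔT = 16.5×10⁻⁶ × 3100 mm × 177.0 K = 9.05 mm.

9.05 mm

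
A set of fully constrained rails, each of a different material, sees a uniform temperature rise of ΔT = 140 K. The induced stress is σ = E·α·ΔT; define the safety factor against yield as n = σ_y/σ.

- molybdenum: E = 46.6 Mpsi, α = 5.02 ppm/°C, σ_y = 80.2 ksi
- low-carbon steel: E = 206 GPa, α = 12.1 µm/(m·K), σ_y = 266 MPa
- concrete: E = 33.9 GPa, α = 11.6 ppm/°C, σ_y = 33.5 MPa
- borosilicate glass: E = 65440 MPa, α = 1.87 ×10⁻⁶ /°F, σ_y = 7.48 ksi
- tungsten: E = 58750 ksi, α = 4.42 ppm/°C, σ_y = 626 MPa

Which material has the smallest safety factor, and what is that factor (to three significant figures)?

concrete, n = 0.608

In consistent units (E in GPa, α in ×10⁻⁶/K, σ_y in MPa):
  molybdenum: E = 321.3, α = 5.02, σ_y = 553.0 → σ = 226 MPa, n = 2.45
  low-carbon steel: E = 206.0, α = 12.1, σ_y = 266.0 → σ = 349 MPa, n = 0.762
  concrete: E = 33.90, α = 11.6, σ_y = 33.50 → σ = 55.1 MPa, n = 0.608
  borosilicate glass: E = 65.44, α = 3.37, σ_y = 51.57 → σ = 30.8 MPa, n = 1.67
  tungsten: E = 405.1, α = 4.42, σ_y = 626.0 → σ = 251 MPa, n = 2.50
Concrete has the lowest safety factor, n = 0.608.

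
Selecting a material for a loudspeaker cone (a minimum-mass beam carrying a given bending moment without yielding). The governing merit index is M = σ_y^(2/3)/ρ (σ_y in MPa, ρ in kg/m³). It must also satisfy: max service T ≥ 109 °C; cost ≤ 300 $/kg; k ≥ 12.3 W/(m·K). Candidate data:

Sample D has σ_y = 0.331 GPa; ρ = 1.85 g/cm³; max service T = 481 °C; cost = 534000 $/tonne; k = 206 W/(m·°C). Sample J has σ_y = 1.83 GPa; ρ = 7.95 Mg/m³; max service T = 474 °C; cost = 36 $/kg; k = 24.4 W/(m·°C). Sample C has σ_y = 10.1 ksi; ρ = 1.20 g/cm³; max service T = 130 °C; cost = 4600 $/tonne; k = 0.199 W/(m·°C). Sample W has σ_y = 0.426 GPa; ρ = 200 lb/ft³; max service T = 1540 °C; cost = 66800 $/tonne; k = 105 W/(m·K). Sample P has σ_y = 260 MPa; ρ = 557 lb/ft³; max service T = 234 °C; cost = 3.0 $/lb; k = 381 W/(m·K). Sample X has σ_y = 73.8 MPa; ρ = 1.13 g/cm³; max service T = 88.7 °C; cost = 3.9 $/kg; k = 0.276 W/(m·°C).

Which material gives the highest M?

Screen on constraints: max service T ≥ 109 °C; cost ≤ 300 $/kg; k ≥ 12.3 W/(m·K). Survivors: sample J, sample W, sample P.
Normalizing units and computing the index:
  sample J: σ_y = 1830 MPa, ρ = 7950 kg/m³
  sample W: σ_y = 426.0 MPa, ρ = 3204 kg/m³
  sample P: σ_y = 260.0 MPa, ρ = 8922 kg/m³
  sample J: M = 18.8×10⁻³
  sample W: M = 17.7×10⁻³
  sample P: M = 4.57×10⁻³
Sample J has the largest M.

sample J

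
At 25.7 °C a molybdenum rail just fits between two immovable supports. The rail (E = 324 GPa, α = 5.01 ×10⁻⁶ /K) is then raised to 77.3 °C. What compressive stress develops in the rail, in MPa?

83.8 MPa

ΔT = 51.60 K. Constrained thermal stress σ = E·α·ΔT = 324.0×10³ MPa × 5.01×10⁻⁶ × 51.60 = 83.8 MPa (compressive).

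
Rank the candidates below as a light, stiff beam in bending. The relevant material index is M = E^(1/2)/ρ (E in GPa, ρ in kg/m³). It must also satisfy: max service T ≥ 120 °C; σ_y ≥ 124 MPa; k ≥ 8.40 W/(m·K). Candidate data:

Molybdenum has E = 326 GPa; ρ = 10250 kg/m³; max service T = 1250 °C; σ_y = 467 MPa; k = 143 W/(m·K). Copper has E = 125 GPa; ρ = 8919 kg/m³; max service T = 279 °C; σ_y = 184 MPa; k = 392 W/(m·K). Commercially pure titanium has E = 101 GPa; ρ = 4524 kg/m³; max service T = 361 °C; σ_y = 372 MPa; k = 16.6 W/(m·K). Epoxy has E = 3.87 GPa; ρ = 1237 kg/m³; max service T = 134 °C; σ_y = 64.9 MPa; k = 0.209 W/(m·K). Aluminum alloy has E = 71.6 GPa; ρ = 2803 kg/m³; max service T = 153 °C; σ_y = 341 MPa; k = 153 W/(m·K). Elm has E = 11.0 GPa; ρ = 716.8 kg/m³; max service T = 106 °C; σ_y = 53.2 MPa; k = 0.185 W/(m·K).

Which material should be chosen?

Screen on constraints: max service T ≥ 120 °C; σ_y ≥ 124 MPa; k ≥ 8.40 W/(m·K). Survivors: molybdenum, copper, commercially pure titanium, aluminum alloy.
Computing M directly (units already consistent):
  aluminum alloy: M = 3.02×10⁻³
  commercially pure titanium: M = 2.22×10⁻³
  molybdenum: M = 1.76×10⁻³
  copper: M = 1.25×10⁻³
The maximum is for aluminum alloy.

aluminum alloy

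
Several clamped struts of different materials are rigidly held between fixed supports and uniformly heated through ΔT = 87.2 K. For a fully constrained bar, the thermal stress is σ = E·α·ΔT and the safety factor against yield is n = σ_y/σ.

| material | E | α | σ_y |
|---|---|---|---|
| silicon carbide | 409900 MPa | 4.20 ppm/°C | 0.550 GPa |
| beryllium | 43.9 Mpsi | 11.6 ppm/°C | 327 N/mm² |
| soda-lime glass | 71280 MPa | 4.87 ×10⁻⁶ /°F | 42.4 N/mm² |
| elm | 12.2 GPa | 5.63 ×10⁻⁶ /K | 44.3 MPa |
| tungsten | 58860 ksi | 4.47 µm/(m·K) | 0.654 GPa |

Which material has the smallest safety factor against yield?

With everything in SI (GPa, ×10⁻⁶/K, MPa):
  silicon carbide: E = 409.9, α = 4.20, σ_y = 550.0 → σ = 150 MPa, n = 3.66
  beryllium: E = 302.7, α = 11.6, σ_y = 327.0 → σ = 306 MPa, n = 1.07
  soda-lime glass: E = 71.28, α = 8.77, σ_y = 42.40 → σ = 54.5 MPa, n = 0.778
  elm: E = 12.20, α = 5.63, σ_y = 44.30 → σ = 5.99 MPa, n = 7.40
  tungsten: E = 405.8, α = 4.47, σ_y = 654.0 → σ = 158 MPa, n = 4.13
Soda-lime glass has the lowest safety factor, n = 0.778.

soda-lime glass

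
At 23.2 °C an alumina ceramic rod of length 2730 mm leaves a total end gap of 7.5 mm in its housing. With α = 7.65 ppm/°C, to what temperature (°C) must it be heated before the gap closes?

382 °C

α·L₀·ΔT = 7.5 mm ⇒ ΔT = 7.5 / (7.65×10⁻⁶ × 2730.0) = 359.1 K.
T = 23.2 + 359.1 = 382.3 °C.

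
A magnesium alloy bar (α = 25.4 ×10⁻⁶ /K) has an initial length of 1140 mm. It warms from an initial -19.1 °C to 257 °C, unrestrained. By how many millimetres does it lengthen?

ΔT = 257 − (-19.1) = 276.1 K.
ΔL = α·L₀·ΔT = 25.4×10⁻⁶ × 1140 mm × 276.1 K = 7.99 mm.

7.99 mm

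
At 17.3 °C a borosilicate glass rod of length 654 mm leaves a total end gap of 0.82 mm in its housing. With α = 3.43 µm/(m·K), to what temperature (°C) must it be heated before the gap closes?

α·L₀·ΔT = 0.82 mm ⇒ ΔT = 0.82 / (3.43×10⁻⁶ × 654.0) = 365.5 K.
T = 17.3 + 365.5 = 382.8 °C.

383 °C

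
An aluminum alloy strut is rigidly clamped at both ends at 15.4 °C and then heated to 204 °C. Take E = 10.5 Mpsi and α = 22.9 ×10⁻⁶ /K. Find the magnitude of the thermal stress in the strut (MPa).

313 MPa

E = 10.5 Mpsi = 72.39 GPa.
ΔT = 188.6 K. Constrained thermal stress σ = E·α·ΔT = 72.39×10³ MPa × 22.9×10⁻⁶ × 188.6 = 313 MPa (compressive).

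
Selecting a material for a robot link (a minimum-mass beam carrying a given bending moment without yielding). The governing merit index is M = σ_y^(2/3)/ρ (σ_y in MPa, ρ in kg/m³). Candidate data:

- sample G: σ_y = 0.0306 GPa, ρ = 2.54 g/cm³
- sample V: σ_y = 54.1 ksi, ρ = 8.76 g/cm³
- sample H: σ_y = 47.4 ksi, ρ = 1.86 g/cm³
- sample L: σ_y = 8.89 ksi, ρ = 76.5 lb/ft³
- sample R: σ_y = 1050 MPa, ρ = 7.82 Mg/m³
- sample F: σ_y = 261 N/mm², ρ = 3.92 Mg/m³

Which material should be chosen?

sample H

Putting every candidate on a common basis:
  sample G: σ_y = 30.60 MPa, ρ = 2540 kg/m³
  sample V: σ_y = 373.0 MPa, ρ = 8760 kg/m³
  sample H: σ_y = 326.8 MPa, ρ = 1860 kg/m³
  sample L: σ_y = 61.29 MPa, ρ = 1225 kg/m³
  sample R: σ_y = 1050 MPa, ρ = 7820 kg/m³
  sample F: σ_y = 261.0 MPa, ρ = 3920 kg/m³
  sample H: M = 25.5×10⁻³
  sample R: M = 13.2×10⁻³
  sample L: M = 12.7×10⁻³
  sample F: M = 10.4×10⁻³
  sample V: M = 5.92×10⁻³
  sample G: M = 3.85×10⁻³
Sample H has the largest M.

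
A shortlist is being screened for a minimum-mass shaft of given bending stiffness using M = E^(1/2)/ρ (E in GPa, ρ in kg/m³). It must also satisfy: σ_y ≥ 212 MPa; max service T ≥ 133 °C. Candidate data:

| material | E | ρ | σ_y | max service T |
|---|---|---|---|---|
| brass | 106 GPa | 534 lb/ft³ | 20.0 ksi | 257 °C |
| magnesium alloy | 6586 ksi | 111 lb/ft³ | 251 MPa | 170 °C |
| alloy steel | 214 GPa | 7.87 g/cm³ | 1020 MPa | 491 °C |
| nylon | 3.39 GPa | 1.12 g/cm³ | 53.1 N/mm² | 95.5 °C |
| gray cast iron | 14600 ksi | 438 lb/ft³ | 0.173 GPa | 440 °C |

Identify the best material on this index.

Screen on constraints: σ_y ≥ 212 MPa; max service T ≥ 133 °C. Survivors: magnesium alloy, alloy steel.
Normalizing units and computing the index:
  magnesium alloy: E = 45.41 GPa, ρ = 1778 kg/m³
  alloy steel: E = 214.0 GPa, ρ = 7870 kg/m³
  magnesium alloy: M = 3.79×10⁻³
  alloy steel: M = 1.86×10⁻³
Magnesium alloy has the largest M.

magnesium alloy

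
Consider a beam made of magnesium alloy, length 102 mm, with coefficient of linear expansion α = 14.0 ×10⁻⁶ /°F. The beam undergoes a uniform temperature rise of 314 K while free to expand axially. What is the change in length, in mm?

0.807 mm

Convert α: 14.0×10⁻⁶/°F × (9/5) = 25.2×10⁻⁶/K.
ΔL = α·L₀·ΔT = 25.2×10⁻⁶ × 102 mm × 314.0 K = 0.807 mm.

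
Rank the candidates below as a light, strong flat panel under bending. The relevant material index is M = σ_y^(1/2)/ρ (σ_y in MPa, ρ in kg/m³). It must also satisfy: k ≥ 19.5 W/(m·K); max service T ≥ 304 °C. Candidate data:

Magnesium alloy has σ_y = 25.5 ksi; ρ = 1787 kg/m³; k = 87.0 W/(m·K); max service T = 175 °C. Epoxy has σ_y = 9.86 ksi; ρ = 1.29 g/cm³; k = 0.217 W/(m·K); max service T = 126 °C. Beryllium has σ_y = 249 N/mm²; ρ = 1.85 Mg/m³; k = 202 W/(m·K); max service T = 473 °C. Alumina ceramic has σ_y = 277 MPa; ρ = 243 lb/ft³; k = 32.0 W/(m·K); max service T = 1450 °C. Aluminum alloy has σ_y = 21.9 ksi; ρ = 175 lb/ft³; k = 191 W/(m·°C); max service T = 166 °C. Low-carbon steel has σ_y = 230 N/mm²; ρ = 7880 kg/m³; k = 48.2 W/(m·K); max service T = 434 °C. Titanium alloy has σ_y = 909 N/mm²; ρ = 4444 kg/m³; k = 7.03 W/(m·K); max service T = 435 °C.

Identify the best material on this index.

Screen on constraints: k ≥ 19.5 W/(m·K); max service T ≥ 304 °C. Survivors: beryllium, alumina ceramic, low-carbon steel.
Putting every candidate on a common basis:
  beryllium: σ_y = 249.0 MPa, ρ = 1850 kg/m³
  alumina ceramic: σ_y = 277.0 MPa, ρ = 3892 kg/m³
  low-carbon steel: σ_y = 230.0 MPa, ρ = 7880 kg/m³
  beryllium: M = 8.53×10⁻³
  alumina ceramic: M = 4.28×10⁻³
  low-carbon steel: M = 1.92×10⁻³
Beryllium ranks first.

beryllium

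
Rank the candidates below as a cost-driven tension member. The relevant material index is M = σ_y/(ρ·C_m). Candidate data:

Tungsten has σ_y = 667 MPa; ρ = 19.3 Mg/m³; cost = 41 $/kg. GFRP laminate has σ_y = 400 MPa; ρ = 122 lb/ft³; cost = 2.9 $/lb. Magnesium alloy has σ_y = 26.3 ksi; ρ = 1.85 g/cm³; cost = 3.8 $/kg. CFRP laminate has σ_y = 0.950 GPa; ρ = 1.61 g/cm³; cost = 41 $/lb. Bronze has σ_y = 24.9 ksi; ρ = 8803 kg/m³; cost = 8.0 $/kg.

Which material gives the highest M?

In SI units:
  tungsten: σ_y = 667.0 MPa, ρ = 19300 kg/m³, cost = 41.00 $/kg
  GFRP laminate: σ_y = 400.0 MPa, ρ = 1954 kg/m³, cost = 6.393 $/kg
  magnesium alloy: σ_y = 181.3 MPa, ρ = 1850 kg/m³, cost = 3.800 $/kg
  CFRP laminate: σ_y = 950.0 MPa, ρ = 1610 kg/m³, cost = 90.39 $/kg
  bronze: σ_y = 171.7 MPa, ρ = 8803 kg/m³, cost = 8.000 $/kg
  GFRP laminate: M = 32.0 kN·m per $
  magnesium alloy: M = 25.8 kN·m per $
  CFRP laminate: M = 6.53 kN·m per $
  bronze: M = 2.44 kN·m per $
  tungsten: M = 0.843 kN·m per $
The maximum is for GFRP laminate.

GFRP laminate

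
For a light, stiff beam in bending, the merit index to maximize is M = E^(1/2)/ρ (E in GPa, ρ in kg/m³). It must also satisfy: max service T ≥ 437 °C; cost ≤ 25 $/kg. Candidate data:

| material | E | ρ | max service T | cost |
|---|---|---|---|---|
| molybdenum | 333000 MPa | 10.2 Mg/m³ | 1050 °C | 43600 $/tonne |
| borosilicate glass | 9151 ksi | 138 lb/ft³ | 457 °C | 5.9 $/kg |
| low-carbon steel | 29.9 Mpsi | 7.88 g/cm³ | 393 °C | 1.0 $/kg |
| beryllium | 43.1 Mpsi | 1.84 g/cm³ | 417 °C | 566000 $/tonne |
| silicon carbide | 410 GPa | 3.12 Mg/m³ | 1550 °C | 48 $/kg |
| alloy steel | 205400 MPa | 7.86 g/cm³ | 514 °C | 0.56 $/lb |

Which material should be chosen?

Screen on constraints: max service T ≥ 437 °C; cost ≤ 25 $/kg. Survivors: borosilicate glass, alloy steel.
After converting to SI:
  borosilicate glass: E = 63.09 GPa, ρ = 2211 kg/m³
  alloy steel: E = 205.4 GPa, ρ = 7860 kg/m³
  borosilicate glass: M = 3.59×10⁻³
  alloy steel: M = 1.82×10⁻³
The maximum is for borosilicate glass.

borosilicate glass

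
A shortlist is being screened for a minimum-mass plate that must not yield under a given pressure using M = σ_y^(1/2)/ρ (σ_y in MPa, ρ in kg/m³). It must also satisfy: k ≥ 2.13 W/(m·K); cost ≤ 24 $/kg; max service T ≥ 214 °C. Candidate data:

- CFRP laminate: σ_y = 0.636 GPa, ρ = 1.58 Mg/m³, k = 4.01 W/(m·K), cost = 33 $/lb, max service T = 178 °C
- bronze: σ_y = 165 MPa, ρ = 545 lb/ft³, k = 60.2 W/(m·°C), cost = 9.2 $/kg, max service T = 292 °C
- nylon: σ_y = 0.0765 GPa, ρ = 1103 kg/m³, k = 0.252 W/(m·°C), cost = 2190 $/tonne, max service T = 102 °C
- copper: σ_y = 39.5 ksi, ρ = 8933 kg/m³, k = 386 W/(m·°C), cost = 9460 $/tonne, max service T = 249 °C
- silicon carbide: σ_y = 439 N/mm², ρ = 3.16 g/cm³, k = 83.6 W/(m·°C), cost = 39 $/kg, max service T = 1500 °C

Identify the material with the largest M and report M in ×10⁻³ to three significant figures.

Screen on constraints: k ≥ 2.13 W/(m·K); cost ≤ 24 $/kg; max service T ≥ 214 °C. Survivors: bronze, copper.
Convert each candidate to consistent units, then evaluate M:
  bronze: σ_y = 165.0 MPa, ρ = 8730 kg/m³
  copper: σ_y = 272.3 MPa, ρ = 8933 kg/m³
  copper: M = 1.85×10⁻³
  bronze: M = 1.47×10⁻³
Highest index: copper.

copper, M = 1.85×10⁻³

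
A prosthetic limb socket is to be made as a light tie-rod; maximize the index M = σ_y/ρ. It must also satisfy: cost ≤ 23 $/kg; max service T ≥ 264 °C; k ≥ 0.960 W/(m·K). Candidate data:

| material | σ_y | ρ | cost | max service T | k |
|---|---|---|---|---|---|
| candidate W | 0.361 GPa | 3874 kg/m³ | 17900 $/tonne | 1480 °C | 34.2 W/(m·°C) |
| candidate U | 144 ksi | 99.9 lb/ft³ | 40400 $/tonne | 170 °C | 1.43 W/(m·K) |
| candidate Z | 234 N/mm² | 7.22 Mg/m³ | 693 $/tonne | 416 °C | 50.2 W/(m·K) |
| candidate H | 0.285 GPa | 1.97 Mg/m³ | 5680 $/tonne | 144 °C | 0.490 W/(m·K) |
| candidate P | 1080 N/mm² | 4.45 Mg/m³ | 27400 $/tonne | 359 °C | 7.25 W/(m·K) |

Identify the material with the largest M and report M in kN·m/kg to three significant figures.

Screen on constraints: cost ≤ 23 $/kg; max service T ≥ 264 °C; k ≥ 0.960 W/(m·K). Survivors: candidate W, candidate Z.
Putting every candidate on a common basis:
  candidate W: σ_y = 361.0 MPa, ρ = 3874 kg/m³
  candidate Z: σ_y = 234.0 MPa, ρ = 7220 kg/m³
  candidate W: M = 93.2 kN·m/kg
  candidate Z: M = 32.4 kN·m/kg
Candidate W has the largest M.

candidate W, M = 93.2 kN·m/kg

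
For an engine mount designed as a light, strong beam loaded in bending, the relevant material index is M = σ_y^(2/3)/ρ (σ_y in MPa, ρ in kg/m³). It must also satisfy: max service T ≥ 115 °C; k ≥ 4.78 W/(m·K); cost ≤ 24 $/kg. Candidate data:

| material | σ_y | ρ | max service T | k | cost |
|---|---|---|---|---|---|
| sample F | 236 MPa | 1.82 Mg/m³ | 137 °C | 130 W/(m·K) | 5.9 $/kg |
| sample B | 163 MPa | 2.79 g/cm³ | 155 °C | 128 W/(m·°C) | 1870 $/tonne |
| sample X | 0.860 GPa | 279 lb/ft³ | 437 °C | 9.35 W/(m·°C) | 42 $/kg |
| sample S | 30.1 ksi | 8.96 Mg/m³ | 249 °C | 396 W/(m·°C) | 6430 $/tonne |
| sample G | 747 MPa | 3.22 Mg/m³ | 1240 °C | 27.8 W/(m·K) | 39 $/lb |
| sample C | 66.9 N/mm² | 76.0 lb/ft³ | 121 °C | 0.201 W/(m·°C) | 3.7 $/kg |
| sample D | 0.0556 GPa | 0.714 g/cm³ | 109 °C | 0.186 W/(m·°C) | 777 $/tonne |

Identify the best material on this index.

sample F

Screen on constraints: max service T ≥ 115 °C; k ≥ 4.78 W/(m·K); cost ≤ 24 $/kg. Survivors: sample F, sample B, sample S.
Convert each candidate to consistent units, then evaluate M:
  sample F: σ_y = 236.0 MPa, ρ = 1820 kg/m³
  sample B: σ_y = 163.0 MPa, ρ = 2790 kg/m³
  sample S: σ_y = 207.5 MPa, ρ = 8960 kg/m³
  sample F: M = 21.0×10⁻³
  sample B: M = 10.7×10⁻³
  sample S: M = 3.91×10⁻³
Sample F ranks first.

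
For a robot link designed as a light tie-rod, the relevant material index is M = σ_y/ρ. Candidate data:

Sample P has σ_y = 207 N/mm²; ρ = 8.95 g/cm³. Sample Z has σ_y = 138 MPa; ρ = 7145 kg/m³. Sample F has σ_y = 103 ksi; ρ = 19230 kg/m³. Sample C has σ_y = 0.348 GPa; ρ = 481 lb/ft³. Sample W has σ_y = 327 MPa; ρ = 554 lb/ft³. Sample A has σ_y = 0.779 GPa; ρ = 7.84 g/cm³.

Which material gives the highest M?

sample A

Convert each candidate to consistent units, then evaluate M:
  sample P: σ_y = 207.0 MPa, ρ = 8950 kg/m³
  sample Z: σ_y = 138.0 MPa, ρ = 7145 kg/m³
  sample F: σ_y = 710.2 MPa, ρ = 19230 kg/m³
  sample C: σ_y = 348.0 MPa, ρ = 7705 kg/m³
  sample W: σ_y = 327.0 MPa, ρ = 8874 kg/m³
  sample A: σ_y = 779.0 MPa, ρ = 7840 kg/m³
  sample A: M = 99.4 kN·m/kg
  sample C: M = 45.2 kN·m/kg
  sample F: M = 36.9 kN·m/kg
  sample W: M = 36.8 kN·m/kg
  sample P: M = 23.1 kN·m/kg
  sample Z: M = 19.3 kN·m/kg
Sample A ranks first.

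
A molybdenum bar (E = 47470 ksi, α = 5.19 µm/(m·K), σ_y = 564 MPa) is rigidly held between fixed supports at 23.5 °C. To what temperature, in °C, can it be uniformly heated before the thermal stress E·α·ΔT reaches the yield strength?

356 °C

E = 47470 ksi = 327.3 GPa.
E·α·ΔT = 564.0 MPa ⇒ ΔT = 564.0 / (327.3×10³ × 5.19×10⁻⁶) = 332.0 K.
T = 23.5 + 332.0 = 355.5 °C.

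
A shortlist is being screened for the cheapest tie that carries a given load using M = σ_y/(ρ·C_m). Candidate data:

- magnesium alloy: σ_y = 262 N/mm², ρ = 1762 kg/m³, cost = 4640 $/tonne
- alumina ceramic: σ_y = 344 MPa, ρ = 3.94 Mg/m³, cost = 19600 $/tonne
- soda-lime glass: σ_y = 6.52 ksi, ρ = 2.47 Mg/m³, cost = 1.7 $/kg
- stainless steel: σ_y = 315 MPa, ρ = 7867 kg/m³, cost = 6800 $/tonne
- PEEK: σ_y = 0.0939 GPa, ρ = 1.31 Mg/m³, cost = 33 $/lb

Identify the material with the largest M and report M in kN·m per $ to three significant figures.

In SI units:
  magnesium alloy: σ_y = 262.0 MPa, ρ = 1762 kg/m³, cost = 4.640 $/kg
  alumina ceramic: σ_y = 344.0 MPa, ρ = 3940 kg/m³, cost = 19.60 $/kg
  soda-lime glass: σ_y = 44.95 MPa, ρ = 2470 kg/m³, cost = 1.700 $/kg
  stainless steel: σ_y = 315.0 MPa, ρ = 7867 kg/m³, cost = 6.800 $/kg
  PEEK: σ_y = 93.90 MPa, ρ = 1310 kg/m³, cost = 72.75 $/kg
  magnesium alloy: M = 32.0 kN·m per $
  soda-lime glass: M = 10.7 kN·m per $
  stainless steel: M = 5.89 kN·m per $
  alumina ceramic: M = 4.45 kN·m per $
  PEEK: M = 0.985 kN·m per $
Magnesium alloy ranks first.

magnesium alloy, M = 32.0 kN·m per $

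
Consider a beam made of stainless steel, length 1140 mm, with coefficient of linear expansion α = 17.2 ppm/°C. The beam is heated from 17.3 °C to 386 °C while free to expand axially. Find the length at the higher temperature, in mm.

1147.2 mm

ΔT = 386 − 17.3 = 368.7 K.
ΔL = α·L₀·ΔT = 17.2×10⁻⁶ × 1140 mm × 368.7 K = 7.23 mm.
L = L₀ + ΔL = 1140 + 7.23 = 1147.2 mm.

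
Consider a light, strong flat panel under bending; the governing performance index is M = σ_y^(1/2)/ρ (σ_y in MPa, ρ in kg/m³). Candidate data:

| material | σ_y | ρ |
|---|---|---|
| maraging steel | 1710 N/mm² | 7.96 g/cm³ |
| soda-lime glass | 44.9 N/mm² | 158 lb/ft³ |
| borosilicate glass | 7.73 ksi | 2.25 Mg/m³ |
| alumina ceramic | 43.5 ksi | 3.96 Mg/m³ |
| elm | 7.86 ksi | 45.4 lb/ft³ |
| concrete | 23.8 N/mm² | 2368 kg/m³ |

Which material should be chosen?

Normalizing units and computing the index:
  maraging steel: σ_y = 1710 MPa, ρ = 7960 kg/m³
  soda-lime glass: σ_y = 44.90 MPa, ρ = 2531 kg/m³
  borosilicate glass: σ_y = 53.30 MPa, ρ = 2250 kg/m³
  alumina ceramic: σ_y = 299.9 MPa, ρ = 3960 kg/m³
  elm: σ_y = 54.19 MPa, ρ = 727.2 kg/m³
  concrete: σ_y = 23.80 MPa, ρ = 2368 kg/m³
  elm: M = 10.1×10⁻³
  maraging steel: M = 5.19×10⁻³
  alumina ceramic: M = 4.37×10⁻³
  borosilicate glass: M = 3.24×10⁻³
  soda-lime glass: M = 2.65×10⁻³
  concrete: M = 2.06×10⁻³
The maximum is for elm.

elm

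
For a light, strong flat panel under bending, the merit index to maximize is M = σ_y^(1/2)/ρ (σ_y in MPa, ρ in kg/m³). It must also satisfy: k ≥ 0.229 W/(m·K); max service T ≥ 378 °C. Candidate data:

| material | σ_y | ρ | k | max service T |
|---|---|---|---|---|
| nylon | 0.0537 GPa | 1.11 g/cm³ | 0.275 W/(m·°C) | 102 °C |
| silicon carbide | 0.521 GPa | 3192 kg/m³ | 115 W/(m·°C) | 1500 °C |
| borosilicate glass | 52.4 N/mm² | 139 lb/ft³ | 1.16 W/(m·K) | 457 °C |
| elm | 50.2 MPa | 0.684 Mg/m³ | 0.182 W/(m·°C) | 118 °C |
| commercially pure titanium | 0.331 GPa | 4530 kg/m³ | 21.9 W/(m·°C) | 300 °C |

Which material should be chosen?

silicon carbide

Screen on constraints: k ≥ 0.229 W/(m·K); max service T ≥ 378 °C. Survivors: silicon carbide, borosilicate glass.
Putting every candidate on a common basis:
  silicon carbide: σ_y = 521.0 MPa, ρ = 3192 kg/m³
  borosilicate glass: σ_y = 52.40 MPa, ρ = 2227 kg/m³
  silicon carbide: M = 7.15×10⁻³
  borosilicate glass: M = 3.25×10⁻³
Silicon carbide ranks first.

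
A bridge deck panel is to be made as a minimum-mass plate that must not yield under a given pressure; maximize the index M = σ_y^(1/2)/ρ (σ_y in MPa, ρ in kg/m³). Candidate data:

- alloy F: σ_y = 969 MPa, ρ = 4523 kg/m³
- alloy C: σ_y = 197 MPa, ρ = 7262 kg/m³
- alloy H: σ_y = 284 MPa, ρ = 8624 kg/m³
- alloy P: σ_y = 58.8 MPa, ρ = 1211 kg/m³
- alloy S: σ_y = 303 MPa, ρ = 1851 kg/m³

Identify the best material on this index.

Per-candidate index values:
  alloy S: M = 9.40×10⁻³
  alloy F: M = 6.88×10⁻³
  alloy P: M = 6.33×10⁻³
  alloy H: M = 1.95×10⁻³
  alloy C: M = 1.93×10⁻³
The maximum is for alloy S.

alloy S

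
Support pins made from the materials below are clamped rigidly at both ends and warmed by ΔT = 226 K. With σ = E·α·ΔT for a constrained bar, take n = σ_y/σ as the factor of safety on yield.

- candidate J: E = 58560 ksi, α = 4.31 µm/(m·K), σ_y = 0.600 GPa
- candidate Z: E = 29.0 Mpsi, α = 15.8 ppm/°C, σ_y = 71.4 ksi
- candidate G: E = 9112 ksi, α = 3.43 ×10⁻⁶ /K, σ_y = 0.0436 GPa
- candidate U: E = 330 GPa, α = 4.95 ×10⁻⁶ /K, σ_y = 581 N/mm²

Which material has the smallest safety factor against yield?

candidate Z

With everything in SI (GPa, ×10⁻⁶/K, MPa):
  candidate J: E = 403.8, α = 4.31, σ_y = 600.0 → σ = 393 MPa, n = 1.53
  candidate Z: E = 199.9, α = 15.8, σ_y = 492.3 → σ = 714 MPa, n = 0.690
  candidate G: E = 62.83, α = 3.43, σ_y = 43.60 → σ = 48.7 MPa, n = 0.895
  candidate U: E = 330.0, α = 4.95, σ_y = 581.0 → σ = 369 MPa, n = 1.57
Smallest n: candidate Z with n = 0.690.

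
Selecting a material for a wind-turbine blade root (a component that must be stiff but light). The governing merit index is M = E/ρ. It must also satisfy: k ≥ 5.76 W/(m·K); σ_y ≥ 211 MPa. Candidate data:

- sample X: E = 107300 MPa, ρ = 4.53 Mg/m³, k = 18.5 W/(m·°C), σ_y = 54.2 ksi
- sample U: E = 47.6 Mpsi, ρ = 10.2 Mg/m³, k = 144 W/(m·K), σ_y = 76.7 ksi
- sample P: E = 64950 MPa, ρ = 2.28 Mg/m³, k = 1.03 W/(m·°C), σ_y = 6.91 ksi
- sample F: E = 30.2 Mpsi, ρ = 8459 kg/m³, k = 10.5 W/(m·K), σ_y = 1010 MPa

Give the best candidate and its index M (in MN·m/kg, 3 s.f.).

Screen on constraints: k ≥ 5.76 W/(m·K); σ_y ≥ 211 MPa. Survivors: sample X, sample U, sample F.
Normalizing units and computing the index:
  sample X: E = 107.3 GPa, ρ = 4530 kg/m³
  sample U: E = 328.2 GPa, ρ = 10200 kg/m³
  sample F: E = 208.2 GPa, ρ = 8459 kg/m³
  sample U: M = 32.2 MN·m/kg
  sample F: M = 24.6 MN·m/kg
  sample X: M = 23.7 MN·m/kg
Sample U ranks first.

sample U, M = 32.2 MN·m/kg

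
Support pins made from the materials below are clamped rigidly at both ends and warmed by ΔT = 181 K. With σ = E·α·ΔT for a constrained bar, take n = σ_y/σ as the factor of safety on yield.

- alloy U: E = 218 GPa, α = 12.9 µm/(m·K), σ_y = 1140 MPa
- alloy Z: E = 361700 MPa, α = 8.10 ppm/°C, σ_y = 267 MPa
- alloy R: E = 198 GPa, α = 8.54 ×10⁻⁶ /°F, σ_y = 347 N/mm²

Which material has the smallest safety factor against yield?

alloy Z

Per material, after unit conversion:
  alloy U: E = 218.0, α = 12.9, σ_y = 1140 → σ = 509 MPa, n = 2.24
  alloy Z: E = 361.7, α = 8.10, σ_y = 267.0 → σ = 530 MPa, n = 0.503
  alloy R: E = 198.0, α = 15.4, σ_y = 347.0 → σ = 551 MPa, n = 0.630
Smallest n: alloy Z with n = 0.503.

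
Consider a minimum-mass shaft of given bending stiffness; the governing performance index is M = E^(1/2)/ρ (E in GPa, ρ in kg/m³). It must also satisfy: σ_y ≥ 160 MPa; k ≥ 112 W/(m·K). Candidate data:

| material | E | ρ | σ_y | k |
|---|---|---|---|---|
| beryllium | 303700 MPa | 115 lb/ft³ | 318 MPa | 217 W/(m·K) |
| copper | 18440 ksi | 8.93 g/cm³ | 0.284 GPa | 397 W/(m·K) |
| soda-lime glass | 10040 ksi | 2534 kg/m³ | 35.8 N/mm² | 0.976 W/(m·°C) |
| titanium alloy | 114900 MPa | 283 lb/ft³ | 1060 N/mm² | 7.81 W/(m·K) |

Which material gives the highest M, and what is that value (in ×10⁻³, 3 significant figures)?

beryllium, M = 9.46×10⁻³

Screen on constraints: σ_y ≥ 160 MPa; k ≥ 112 W/(m·K). Survivors: beryllium, copper.
After converting to SI:
  beryllium: E = 303.7 GPa, ρ = 1842 kg/m³
  copper: E = 127.1 GPa, ρ = 8930 kg/m³
  beryllium: M = 9.46×10⁻³
  copper: M = 1.26×10⁻³
Beryllium has the largest M.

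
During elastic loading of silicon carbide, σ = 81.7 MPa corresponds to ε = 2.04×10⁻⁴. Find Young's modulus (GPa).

E = σ/ε = 81.7 MPa / 2.04×10⁻⁴ = 400500 MPa = 400 GPa.

400 GPa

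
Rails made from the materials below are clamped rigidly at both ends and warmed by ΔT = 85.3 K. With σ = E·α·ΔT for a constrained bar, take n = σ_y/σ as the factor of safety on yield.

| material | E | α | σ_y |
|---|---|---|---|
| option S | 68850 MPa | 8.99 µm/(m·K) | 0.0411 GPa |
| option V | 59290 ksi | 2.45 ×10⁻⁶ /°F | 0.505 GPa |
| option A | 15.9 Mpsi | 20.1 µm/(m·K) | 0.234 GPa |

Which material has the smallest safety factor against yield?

Per material, after unit conversion:
  option S: E = 68.85, α = 8.99, σ_y = 41.10 → σ = 52.8 MPa, n = 0.778
  option V: E = 408.8, α = 4.41, σ_y = 505.0 → σ = 154 MPa, n = 3.28
  option A: E = 109.6, α = 20.1, σ_y = 234.0 → σ = 188 MPa, n = 1.24
The minimum is option S at n = 0.778.

option S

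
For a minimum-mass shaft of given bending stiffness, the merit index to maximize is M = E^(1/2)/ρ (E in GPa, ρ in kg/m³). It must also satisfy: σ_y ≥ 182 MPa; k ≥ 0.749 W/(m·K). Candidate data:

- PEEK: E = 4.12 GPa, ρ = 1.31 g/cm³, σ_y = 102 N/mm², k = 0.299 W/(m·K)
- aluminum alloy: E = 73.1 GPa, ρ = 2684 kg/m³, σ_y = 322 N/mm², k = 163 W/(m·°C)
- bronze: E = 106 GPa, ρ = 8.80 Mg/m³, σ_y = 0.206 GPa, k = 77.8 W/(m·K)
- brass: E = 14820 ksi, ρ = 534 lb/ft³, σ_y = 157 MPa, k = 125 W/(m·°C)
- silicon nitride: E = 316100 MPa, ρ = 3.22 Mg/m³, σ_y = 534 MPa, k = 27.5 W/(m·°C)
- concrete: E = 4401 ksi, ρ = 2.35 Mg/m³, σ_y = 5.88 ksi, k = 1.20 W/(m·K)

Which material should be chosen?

Screen on constraints: σ_y ≥ 182 MPa; k ≥ 0.749 W/(m·K). Survivors: aluminum alloy, bronze, silicon nitride.
Convert each candidate to consistent units, then evaluate M:
  aluminum alloy: E = 73.10 GPa, ρ = 2684 kg/m³
  bronze: E = 106.0 GPa, ρ = 8800 kg/m³
  silicon nitride: E = 316.1 GPa, ρ = 3220 kg/m³
  silicon nitride: M = 5.52×10⁻³
  aluminum alloy: M = 3.19×10⁻³
  bronze: M = 1.17×10⁻³
The maximum is for silicon nitride.

silicon nitride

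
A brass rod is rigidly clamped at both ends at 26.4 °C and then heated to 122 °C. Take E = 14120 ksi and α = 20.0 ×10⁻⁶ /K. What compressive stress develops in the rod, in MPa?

E = 14120 ksi = 97.35 GPa.
ΔT = 95.60 K. Constrained thermal stress σ = E·α·ΔT = 97.35×10³ MPa × 20.0×10⁻⁶ × 95.60 = 186 MPa (compressive).

186 MPa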